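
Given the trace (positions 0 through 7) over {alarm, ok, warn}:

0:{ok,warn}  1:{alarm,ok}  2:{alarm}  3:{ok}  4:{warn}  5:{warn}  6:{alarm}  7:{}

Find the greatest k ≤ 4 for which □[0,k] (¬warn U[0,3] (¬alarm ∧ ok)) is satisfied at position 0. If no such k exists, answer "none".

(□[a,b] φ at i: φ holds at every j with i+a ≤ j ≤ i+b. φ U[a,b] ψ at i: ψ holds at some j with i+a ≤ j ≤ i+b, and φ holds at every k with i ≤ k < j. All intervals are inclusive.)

3

(¬warn U[0,3] (¬alarm ∧ ok)) must hold from j=0 onward; find where it first fails.
  j=0: holds
  j=1: holds
  j=2: holds
  j=3: holds
  j=4: fails
Holds on [0,3], so largest k = 3.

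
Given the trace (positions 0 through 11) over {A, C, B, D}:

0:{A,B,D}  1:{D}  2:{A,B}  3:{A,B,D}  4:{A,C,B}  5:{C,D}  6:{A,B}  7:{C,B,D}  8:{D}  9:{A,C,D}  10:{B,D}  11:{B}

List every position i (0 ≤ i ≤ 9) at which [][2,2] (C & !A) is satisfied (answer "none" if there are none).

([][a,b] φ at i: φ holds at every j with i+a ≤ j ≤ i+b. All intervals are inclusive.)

Evaluate at each i in [0,9]:
  i=0: ✗ (fails at j=2)
  i=1: ✗ (fails at j=3)
  i=2: ✗ (fails at j=4)
  i=3: ✓ (all of [5,5])
  i=4: ✗ (fails at j=6)
  i=5: ✓ (all of [7,7])
  i=6: ✗ (fails at j=8)
  i=7: ✗ (fails at j=9)
  i=8: ✗ (fails at j=10)
  i=9: ✗ (fails at j=11)

3, 5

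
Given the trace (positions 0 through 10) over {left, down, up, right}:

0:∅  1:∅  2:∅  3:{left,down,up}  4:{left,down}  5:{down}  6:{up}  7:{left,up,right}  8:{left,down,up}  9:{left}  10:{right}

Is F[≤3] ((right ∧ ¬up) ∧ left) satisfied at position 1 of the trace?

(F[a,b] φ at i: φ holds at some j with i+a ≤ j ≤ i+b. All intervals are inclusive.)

Check ((right ∧ ¬up) ∧ left) at each j in [1,4]:
  j=1: false
  j=2: false
  j=3: false
  j=4: false
No position in the window satisfies it → formula fails.

No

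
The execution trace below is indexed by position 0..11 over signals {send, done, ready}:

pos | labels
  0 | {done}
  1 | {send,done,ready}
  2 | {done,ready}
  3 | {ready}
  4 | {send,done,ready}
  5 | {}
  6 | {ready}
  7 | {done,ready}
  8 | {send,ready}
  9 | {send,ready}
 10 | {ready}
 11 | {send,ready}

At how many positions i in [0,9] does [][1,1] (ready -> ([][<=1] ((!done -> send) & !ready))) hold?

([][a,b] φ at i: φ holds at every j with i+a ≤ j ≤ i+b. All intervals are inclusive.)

1

Evaluate at each i in [0,9]:
  i=0: ✗ (fails at j=1)
  i=1: ✗ (fails at j=2)
  i=2: ✗ (fails at j=3)
  i=3: ✗ (fails at j=4)
  i=4: ✓ (all of [5,5])
  i=5: ✗ (fails at j=6)
  i=6: ✗ (fails at j=7)
  i=7: ✗ (fails at j=8)
  i=8: ✗ (fails at j=9)
  i=9: ✗ (fails at j=10)
Positions where it holds: {4} → 1.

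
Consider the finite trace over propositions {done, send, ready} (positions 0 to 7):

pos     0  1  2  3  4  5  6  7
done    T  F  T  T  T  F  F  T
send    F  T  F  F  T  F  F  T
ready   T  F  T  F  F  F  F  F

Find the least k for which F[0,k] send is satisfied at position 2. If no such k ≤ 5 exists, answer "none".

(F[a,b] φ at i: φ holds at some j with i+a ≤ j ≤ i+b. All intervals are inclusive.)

2

Scan j = 2,3,… for send:
  j=2: fails
  j=3: fails
  j=4: holds
First hit at j=4, so smallest k = 4-2 = 2.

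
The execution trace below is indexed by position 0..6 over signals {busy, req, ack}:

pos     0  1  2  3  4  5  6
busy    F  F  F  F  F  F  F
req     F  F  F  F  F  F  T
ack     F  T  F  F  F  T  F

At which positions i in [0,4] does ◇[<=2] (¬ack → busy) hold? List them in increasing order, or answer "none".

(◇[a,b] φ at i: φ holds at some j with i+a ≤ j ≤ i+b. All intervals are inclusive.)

0, 1, 3, 4

Evaluate at each i in [0,4]:
  i=0: ✓ (witness j=1)
  i=1: ✓ (witness j=1)
  i=2: ✗ (none in [2,4])
  i=3: ✓ (witness j=5)
  i=4: ✓ (witness j=5)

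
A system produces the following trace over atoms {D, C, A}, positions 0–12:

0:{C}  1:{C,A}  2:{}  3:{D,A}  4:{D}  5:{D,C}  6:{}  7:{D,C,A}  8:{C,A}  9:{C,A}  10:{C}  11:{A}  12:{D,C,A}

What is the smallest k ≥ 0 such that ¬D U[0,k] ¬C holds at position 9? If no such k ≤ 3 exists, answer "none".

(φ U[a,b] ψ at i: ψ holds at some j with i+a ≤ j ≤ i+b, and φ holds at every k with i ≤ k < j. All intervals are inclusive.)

Need earliest j ≥ 9 with ¬C, and ¬D at every k in [9,j-1].
  j=9: rhs fails.
  j=10: rhs fails.
  j=11: rhs holds; lhs holds on [9,10]. k = 2.

2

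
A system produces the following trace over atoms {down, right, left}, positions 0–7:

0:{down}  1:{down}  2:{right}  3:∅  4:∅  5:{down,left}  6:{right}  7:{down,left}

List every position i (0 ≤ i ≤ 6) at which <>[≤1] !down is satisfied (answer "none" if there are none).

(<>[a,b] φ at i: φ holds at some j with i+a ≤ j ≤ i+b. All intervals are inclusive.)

Evaluate at each i in [0,6]:
  i=0: ✗ (none in [0,1])
  i=1: ✓ (witness j=2)
  i=2: ✓ (witness j=2)
  i=3: ✓ (witness j=3)
  i=4: ✓ (witness j=4)
  i=5: ✓ (witness j=6)
  i=6: ✓ (witness j=6)

1, 2, 3, 4, 5, 6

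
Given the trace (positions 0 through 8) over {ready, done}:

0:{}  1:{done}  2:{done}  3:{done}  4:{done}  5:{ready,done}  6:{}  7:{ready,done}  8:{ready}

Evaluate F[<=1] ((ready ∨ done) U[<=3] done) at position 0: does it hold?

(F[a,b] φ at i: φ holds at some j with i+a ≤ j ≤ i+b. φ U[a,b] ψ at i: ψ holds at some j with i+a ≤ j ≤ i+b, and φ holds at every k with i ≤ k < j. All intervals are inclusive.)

Check ((ready ∨ done) U[<=3] done) at each j in [0,1]:
  j=0: fails
  j=1: holds
Found at j=1 → formula holds.

True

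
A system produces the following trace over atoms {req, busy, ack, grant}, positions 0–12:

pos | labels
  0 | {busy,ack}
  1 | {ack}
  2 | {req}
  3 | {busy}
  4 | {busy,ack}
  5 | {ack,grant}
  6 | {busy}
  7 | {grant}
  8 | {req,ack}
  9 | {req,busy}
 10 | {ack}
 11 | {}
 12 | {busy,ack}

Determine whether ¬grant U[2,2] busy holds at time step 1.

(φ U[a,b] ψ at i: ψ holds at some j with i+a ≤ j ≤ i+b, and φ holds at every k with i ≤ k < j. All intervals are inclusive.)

Yes

Need some j in [3,3] with busy, and ¬grant at every k in [1,j-1].
  j=3: busy holds; ¬grant holds at every k in [1,2] → satisfied.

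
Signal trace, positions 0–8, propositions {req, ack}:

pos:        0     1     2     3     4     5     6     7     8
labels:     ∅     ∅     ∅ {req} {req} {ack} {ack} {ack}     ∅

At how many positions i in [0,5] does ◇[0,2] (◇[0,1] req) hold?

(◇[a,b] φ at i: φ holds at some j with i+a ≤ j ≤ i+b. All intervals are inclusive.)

Evaluate at each i in [0,5]:
  i=0: ✓ (witness j=2)
  i=1: ✓ (witness j=2)
  i=2: ✓ (witness j=2)
  i=3: ✓ (witness j=3)
  i=4: ✓ (witness j=4)
  i=5: ✗ (none in [5,7])
Positions where it holds: {0, 1, 2, 3, 4} → 5.

5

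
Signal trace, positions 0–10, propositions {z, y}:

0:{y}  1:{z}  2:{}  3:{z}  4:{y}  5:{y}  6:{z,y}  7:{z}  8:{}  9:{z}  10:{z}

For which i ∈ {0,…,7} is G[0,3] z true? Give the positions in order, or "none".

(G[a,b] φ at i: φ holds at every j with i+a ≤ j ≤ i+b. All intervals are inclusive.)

Evaluate at each i in [0,7]:
  i=0: ✗ (fails at j=0)
  i=1: ✗ (fails at j=2)
  i=2: ✗ (fails at j=2)
  i=3: ✗ (fails at j=4)
  i=4: ✗ (fails at j=4)
  i=5: ✗ (fails at j=5)
  i=6: ✗ (fails at j=8)
  i=7: ✗ (fails at j=8)

none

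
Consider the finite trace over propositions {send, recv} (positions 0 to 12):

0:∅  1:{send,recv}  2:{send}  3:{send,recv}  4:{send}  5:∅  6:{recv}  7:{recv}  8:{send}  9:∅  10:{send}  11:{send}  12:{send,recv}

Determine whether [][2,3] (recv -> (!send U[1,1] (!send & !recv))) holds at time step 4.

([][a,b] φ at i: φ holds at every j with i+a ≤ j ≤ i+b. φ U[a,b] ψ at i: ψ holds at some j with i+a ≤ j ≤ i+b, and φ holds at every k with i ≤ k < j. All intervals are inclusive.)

Does not hold

Check (recv -> (!send U[1,1] (!send & !recv))) at every j in [6,7]:
  j=6: antecedent true; consequent fails → ✗
  j=7: antecedent true; consequent fails → ✗
Fails at j=6 → formula fails.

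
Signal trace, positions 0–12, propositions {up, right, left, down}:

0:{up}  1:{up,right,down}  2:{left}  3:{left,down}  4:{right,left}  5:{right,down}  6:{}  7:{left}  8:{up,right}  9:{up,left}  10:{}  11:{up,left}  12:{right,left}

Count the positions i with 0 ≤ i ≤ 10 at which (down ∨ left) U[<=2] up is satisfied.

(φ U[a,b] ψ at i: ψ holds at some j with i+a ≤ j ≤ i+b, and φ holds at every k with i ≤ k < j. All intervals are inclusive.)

Evaluate at each i in [0,10]:
  i=0: ✓ (rhs at j=0)
  i=1: ✓ (rhs at j=1)
  i=2: ✗ (no rhs in [2,4])
  i=3: ✗ (no rhs in [3,5])
  i=4: ✗ (no rhs in [4,6])
  i=5: ✗ (no rhs in [5,7])
  i=6: ✗ (lhs fails at k=6 before rhs at j=8)
  i=7: ✓ (rhs at j=8; lhs holds on [7,7])
  i=8: ✓ (rhs at j=8)
  i=9: ✓ (rhs at j=9)
  i=10: ✗ (lhs fails at k=10 before rhs at j=11)
Positions where it holds: {0, 1, 7, 8, 9} → 5.

5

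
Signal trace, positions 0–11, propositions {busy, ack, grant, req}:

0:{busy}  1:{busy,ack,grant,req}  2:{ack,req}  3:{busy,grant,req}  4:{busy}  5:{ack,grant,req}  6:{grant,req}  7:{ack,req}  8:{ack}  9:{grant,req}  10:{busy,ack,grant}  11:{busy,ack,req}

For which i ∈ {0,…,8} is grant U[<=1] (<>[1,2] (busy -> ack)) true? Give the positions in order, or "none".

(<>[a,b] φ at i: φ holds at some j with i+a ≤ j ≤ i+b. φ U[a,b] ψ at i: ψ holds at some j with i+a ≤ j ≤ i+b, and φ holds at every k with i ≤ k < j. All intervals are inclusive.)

Evaluate at each i in [0,8]:
  i=0: ✓ (rhs at j=0)
  i=1: ✓ (rhs at j=1)
  i=2: ✗ (lhs fails at k=2 before rhs at j=3)
  i=3: ✓ (rhs at j=3)
  i=4: ✓ (rhs at j=4)
  i=5: ✓ (rhs at j=5)
  i=6: ✓ (rhs at j=6)
  i=7: ✓ (rhs at j=7)
  i=8: ✓ (rhs at j=8)

0, 1, 3, 4, 5, 6, 7, 8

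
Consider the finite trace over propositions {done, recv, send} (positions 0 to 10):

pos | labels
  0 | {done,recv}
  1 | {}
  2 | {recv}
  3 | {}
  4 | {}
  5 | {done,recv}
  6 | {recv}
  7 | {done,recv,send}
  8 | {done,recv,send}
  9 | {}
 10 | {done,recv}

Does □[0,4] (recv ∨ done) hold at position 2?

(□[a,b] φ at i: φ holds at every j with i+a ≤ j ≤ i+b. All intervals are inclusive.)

Check (recv ∨ done) at every j in [2,6]:
  j=2: true
  j=3: false
  j=4: false
  j=5: true
  j=6: true
Fails at j=3 → formula fails.

No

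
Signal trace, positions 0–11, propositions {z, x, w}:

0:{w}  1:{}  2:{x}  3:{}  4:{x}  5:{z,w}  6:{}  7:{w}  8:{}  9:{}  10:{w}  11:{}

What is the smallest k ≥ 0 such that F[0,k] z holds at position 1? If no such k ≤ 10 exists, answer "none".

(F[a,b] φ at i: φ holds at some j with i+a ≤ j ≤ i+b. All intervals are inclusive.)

4

Scan j = 1,2,… for z:
  j=1: fails
  j=2: fails
  j=3: fails
  j=4: fails
  j=5: holds
First hit at j=5, so smallest k = 5-1 = 4.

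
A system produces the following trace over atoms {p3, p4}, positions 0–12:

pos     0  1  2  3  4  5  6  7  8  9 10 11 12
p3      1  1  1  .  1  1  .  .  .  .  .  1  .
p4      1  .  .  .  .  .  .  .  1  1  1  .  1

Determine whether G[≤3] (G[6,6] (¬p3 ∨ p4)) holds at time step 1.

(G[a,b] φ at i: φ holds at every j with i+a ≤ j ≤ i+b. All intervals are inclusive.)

Holds

Check G[6,6] (¬p3 ∨ p4) at every j in [1,4]:
  j=1: holds on [7,7]
  j=2: holds on [8,8]
  j=3: holds on [9,9]
  j=4: holds on [10,10]
All positions satisfy it → formula holds.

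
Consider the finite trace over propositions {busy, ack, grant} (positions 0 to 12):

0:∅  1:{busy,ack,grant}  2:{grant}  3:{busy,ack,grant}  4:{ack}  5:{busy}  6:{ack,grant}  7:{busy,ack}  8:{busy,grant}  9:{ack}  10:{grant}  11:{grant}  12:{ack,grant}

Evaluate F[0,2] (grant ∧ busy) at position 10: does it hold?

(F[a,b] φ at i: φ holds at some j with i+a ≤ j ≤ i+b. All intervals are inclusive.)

Does not hold

Check (grant ∧ busy) at each j in [10,12]:
  j=10: false
  j=11: false
  j=12: false
No position in the window satisfies it → formula fails.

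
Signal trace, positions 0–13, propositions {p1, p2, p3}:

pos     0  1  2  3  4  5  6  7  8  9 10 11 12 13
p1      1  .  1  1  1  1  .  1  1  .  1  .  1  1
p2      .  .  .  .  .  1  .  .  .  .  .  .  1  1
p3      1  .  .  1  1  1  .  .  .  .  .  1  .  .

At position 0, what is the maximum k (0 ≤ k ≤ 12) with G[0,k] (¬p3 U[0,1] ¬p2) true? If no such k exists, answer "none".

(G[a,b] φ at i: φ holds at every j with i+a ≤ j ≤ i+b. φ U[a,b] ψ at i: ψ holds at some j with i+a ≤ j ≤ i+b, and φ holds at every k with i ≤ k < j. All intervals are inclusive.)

(¬p3 U[0,1] ¬p2) must hold from j=0 onward; find where it first fails.
  j=0: holds
  j=1: holds
  j=2: holds
  j=3: holds
  j=4: holds
  j=5: fails
Holds on [0,4], so largest k = 4.

4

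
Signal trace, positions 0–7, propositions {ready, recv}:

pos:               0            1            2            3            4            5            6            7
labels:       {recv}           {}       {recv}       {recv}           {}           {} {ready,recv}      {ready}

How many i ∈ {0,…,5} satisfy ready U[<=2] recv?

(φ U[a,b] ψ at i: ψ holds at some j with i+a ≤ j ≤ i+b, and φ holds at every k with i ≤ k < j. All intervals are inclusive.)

Evaluate at each i in [0,5]:
  i=0: ✓ (rhs at j=0)
  i=1: ✗ (lhs fails at k=1 before rhs at j=2)
  i=2: ✓ (rhs at j=2)
  i=3: ✓ (rhs at j=3)
  i=4: ✗ (lhs fails at k=4 before rhs at j=6)
  i=5: ✗ (lhs fails at k=5 before rhs at j=6)
Positions where it holds: {0, 2, 3} → 3.

3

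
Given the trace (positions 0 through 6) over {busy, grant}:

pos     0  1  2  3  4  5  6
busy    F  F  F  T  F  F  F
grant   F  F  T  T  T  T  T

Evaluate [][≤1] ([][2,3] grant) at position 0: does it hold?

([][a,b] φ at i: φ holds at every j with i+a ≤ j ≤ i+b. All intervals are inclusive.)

Check [][2,3] grant at every j in [0,1]:
  j=0: holds on [2,3]
  j=1: holds on [3,4]
All positions satisfy it → formula holds.

Yes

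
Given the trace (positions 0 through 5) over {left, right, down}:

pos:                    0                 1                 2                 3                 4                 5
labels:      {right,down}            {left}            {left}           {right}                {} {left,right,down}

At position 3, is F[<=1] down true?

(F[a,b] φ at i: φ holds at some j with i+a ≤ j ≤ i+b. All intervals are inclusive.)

Does not hold

Check down at each j in [3,4]:
  j=3: false
  j=4: false
No position in the window satisfies it → formula fails.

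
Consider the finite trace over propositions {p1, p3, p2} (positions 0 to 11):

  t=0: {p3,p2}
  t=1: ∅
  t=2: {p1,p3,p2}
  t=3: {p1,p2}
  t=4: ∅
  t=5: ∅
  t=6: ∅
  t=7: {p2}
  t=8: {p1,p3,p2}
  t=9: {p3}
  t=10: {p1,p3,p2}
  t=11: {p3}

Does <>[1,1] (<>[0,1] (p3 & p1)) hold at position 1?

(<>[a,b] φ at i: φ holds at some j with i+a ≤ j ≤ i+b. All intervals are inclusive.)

Holds

Check <>[0,1] (p3 & p1) at each j in [2,2]:
  j=2: holds (witness at 2)
Found at j=2 → formula holds.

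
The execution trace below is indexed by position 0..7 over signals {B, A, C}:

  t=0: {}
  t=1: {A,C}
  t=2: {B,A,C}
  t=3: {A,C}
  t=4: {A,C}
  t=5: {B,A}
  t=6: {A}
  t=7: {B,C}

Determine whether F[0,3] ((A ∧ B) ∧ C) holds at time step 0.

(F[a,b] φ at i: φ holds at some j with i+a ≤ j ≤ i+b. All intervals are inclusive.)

Check ((A ∧ B) ∧ C) at each j in [0,3]:
  j=0: false
  j=1: false
  j=2: true
  j=3: false
Found at j=2 → formula holds.

True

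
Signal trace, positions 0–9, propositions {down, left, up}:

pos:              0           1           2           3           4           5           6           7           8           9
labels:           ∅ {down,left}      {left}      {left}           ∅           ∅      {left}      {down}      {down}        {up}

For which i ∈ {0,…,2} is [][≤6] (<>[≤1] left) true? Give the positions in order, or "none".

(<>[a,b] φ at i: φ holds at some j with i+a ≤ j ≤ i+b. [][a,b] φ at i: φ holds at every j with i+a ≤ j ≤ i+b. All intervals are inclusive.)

Evaluate at each i in [0,2]:
  i=0: ✗ (fails at j=4)
  i=1: ✗ (fails at j=4)
  i=2: ✗ (fails at j=4)

none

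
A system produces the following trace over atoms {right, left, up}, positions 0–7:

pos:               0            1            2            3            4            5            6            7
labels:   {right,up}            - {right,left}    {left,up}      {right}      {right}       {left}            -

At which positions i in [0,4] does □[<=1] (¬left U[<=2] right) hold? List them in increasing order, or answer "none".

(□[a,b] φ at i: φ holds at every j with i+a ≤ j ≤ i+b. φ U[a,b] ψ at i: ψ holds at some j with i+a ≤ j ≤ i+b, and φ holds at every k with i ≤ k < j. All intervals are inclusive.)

0, 1, 4

Evaluate at each i in [0,4]:
  i=0: ✓ (all of [0,1])
  i=1: ✓ (all of [1,2])
  i=2: ✗ (fails at j=3)
  i=3: ✗ (fails at j=3)
  i=4: ✓ (all of [4,5])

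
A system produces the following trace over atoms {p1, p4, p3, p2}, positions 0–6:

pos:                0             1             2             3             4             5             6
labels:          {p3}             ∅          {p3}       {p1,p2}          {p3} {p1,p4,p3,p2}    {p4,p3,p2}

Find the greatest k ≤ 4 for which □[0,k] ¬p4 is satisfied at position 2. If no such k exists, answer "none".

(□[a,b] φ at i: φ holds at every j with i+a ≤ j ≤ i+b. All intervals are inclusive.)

2

¬p4 must hold from j=2 onward; find where it first fails.
  j=2: holds
  j=3: holds
  j=4: holds
  j=5: fails
Holds on [2,4], so largest k = 2.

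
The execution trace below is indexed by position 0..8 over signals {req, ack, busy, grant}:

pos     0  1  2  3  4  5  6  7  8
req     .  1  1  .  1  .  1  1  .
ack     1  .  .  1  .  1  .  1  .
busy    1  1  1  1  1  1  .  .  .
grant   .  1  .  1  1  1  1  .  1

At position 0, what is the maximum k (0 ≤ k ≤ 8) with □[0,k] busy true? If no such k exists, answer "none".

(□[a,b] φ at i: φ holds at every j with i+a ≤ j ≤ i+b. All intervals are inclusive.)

5

busy must hold from j=0 onward; find where it first fails.
  j=0: holds
  j=1: holds
  j=2: holds
  j=3: holds
  j=4: holds
  j=5: holds
  j=6: fails
Holds on [0,5], so largest k = 5.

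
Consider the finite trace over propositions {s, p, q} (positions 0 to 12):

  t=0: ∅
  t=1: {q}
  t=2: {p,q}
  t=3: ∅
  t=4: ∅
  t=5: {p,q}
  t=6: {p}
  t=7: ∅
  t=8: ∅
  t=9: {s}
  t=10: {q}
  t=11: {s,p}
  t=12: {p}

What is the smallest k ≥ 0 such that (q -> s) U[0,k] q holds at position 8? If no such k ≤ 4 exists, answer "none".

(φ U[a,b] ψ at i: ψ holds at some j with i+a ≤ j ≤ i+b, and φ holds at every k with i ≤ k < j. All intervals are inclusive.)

2

Need earliest j ≥ 8 with q, and (q -> s) at every k in [8,j-1].
  j=8: rhs fails.
  j=9: rhs fails.
  j=10: rhs holds; lhs holds on [8,9]. k = 2.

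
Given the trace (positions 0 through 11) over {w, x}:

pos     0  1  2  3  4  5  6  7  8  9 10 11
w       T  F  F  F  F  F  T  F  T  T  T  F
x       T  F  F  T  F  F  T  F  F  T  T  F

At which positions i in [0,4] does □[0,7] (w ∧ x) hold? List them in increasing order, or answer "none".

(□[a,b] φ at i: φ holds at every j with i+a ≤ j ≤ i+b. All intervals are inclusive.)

none

Evaluate at each i in [0,4]:
  i=0: ✗ (fails at j=1)
  i=1: ✗ (fails at j=1)
  i=2: ✗ (fails at j=2)
  i=3: ✗ (fails at j=3)
  i=4: ✗ (fails at j=4)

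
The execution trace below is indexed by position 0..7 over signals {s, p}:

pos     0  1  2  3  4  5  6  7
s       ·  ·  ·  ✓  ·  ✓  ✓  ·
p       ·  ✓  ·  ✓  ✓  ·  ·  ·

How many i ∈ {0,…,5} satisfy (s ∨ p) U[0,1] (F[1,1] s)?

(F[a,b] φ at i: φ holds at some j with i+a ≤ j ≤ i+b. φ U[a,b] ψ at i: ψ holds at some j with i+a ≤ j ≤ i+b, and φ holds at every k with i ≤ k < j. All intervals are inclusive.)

5

Evaluate at each i in [0,5]:
  i=0: ✗ (no rhs in [0,1])
  i=1: ✓ (rhs at j=2; lhs holds on [1,1])
  i=2: ✓ (rhs at j=2)
  i=3: ✓ (rhs at j=4; lhs holds on [3,3])
  i=4: ✓ (rhs at j=4)
  i=5: ✓ (rhs at j=5)
Positions where it holds: {1, 2, 3, 4, 5} → 5.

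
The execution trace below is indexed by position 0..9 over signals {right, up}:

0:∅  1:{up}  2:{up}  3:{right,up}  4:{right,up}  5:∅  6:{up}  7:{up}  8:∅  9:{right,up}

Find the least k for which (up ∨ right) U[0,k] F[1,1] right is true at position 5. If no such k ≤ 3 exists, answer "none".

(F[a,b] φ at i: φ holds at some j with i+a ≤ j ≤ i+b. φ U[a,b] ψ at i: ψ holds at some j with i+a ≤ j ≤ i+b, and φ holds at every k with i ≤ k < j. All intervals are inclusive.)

none

Need earliest j ≥ 5 with F[1,1] right, and (up ∨ right) at every k in [5,j-1].
  j=5: rhs fails.
  j=6: rhs fails.
  j=7: rhs fails.
  j=8: rhs holds but lhs fails at k=5.
No witness within the range → none.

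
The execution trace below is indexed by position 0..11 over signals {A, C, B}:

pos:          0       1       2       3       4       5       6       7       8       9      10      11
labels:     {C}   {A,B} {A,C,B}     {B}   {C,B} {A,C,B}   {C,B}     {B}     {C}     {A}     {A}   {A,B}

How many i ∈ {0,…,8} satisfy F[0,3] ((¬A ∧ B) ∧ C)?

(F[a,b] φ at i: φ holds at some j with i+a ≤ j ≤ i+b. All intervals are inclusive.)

6

Evaluate at each i in [0,8]:
  i=0: ✗ (none in [0,3])
  i=1: ✓ (witness j=4)
  i=2: ✓ (witness j=4)
  i=3: ✓ (witness j=4)
  i=4: ✓ (witness j=4)
  i=5: ✓ (witness j=6)
  i=6: ✓ (witness j=6)
  i=7: ✗ (none in [7,10])
  i=8: ✗ (none in [8,11])
Positions where it holds: {1, 2, 3, 4, 5, 6} → 6.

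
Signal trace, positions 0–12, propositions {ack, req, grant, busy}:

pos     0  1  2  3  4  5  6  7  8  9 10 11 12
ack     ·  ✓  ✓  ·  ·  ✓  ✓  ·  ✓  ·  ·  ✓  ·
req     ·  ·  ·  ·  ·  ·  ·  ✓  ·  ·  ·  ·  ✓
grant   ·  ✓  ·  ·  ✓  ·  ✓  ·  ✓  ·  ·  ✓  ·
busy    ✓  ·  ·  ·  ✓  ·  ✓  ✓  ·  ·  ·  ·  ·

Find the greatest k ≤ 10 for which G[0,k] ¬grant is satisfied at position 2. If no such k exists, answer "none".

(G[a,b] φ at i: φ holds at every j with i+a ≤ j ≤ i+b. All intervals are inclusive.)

1

¬grant must hold from j=2 onward; find where it first fails.
  j=2: holds
  j=3: holds
  j=4: fails
Holds on [2,3], so largest k = 1.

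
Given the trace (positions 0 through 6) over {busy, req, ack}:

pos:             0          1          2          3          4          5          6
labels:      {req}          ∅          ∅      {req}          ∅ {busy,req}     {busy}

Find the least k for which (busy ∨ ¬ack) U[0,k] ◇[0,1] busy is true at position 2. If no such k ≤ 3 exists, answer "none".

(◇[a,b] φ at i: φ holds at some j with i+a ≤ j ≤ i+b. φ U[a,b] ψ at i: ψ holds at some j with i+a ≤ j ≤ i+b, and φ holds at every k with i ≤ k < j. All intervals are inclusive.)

2

Need earliest j ≥ 2 with ◇[0,1] busy, and (busy ∨ ¬ack) at every k in [2,j-1].
  j=2: rhs fails.
  j=3: rhs fails.
  j=4: rhs holds; lhs holds on [2,3]. k = 2.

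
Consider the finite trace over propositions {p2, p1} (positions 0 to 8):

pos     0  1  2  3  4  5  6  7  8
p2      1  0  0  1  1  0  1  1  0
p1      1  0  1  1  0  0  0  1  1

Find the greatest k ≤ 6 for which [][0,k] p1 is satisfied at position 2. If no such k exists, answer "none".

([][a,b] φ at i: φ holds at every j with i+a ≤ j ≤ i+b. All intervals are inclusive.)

p1 must hold from j=2 onward; find where it first fails.
  j=2: holds
  j=3: holds
  j=4: fails
Holds on [2,3], so largest k = 1.

1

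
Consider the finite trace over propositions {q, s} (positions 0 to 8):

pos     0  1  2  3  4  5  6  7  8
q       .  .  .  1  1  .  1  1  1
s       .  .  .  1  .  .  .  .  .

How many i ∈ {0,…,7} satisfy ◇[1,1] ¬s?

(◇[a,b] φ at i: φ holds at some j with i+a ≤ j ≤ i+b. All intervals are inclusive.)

Evaluate at each i in [0,7]:
  i=0: ✓ (witness j=1)
  i=1: ✓ (witness j=2)
  i=2: ✗ (none in [3,3])
  i=3: ✓ (witness j=4)
  i=4: ✓ (witness j=5)
  i=5: ✓ (witness j=6)
  i=6: ✓ (witness j=7)
  i=7: ✓ (witness j=8)
Positions where it holds: {0, 1, 3, 4, 5, 6, 7} → 7.

7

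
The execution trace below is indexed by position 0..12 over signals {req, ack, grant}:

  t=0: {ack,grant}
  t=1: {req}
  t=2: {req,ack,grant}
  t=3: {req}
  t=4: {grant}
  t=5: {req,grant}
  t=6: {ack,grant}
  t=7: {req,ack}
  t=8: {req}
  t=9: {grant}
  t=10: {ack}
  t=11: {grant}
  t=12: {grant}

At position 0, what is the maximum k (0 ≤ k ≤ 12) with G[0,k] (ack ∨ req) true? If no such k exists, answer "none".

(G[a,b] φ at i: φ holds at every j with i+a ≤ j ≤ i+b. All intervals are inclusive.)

(ack ∨ req) must hold from j=0 onward; find where it first fails.
  j=0: holds
  j=1: holds
  j=2: holds
  j=3: holds
  j=4: fails
Holds on [0,3], so largest k = 3.

3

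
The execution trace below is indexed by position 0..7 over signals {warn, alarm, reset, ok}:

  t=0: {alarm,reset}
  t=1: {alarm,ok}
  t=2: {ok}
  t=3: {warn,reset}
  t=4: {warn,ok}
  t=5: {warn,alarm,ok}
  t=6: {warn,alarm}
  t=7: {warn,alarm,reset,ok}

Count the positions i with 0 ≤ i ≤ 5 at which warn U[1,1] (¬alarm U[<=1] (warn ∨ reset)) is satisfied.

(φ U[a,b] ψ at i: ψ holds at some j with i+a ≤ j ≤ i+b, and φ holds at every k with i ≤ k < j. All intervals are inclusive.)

Evaluate at each i in [0,5]:
  i=0: ✗ (no rhs in [1,1])
  i=1: ✗ (lhs fails at k=1 before rhs at j=2)
  i=2: ✗ (lhs fails at k=2 before rhs at j=3)
  i=3: ✓ (rhs at j=4; lhs holds on [3,3])
  i=4: ✓ (rhs at j=5; lhs holds on [4,4])
  i=5: ✓ (rhs at j=6; lhs holds on [5,5])
Positions where it holds: {3, 4, 5} → 3.

3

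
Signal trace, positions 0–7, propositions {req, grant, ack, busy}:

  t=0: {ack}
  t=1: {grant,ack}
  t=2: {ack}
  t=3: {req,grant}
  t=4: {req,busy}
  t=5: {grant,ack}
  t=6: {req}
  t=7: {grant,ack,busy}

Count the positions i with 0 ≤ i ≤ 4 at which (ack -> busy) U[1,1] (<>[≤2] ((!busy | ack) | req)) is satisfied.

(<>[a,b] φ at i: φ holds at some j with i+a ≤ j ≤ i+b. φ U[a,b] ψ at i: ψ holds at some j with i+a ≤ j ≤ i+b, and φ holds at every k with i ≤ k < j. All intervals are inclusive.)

Evaluate at each i in [0,4]:
  i=0: ✗ (lhs fails at k=0 before rhs at j=1)
  i=1: ✗ (lhs fails at k=1 before rhs at j=2)
  i=2: ✗ (lhs fails at k=2 before rhs at j=3)
  i=3: ✓ (rhs at j=4; lhs holds on [3,3])
  i=4: ✓ (rhs at j=5; lhs holds on [4,4])
Positions where it holds: {3, 4} → 2.

2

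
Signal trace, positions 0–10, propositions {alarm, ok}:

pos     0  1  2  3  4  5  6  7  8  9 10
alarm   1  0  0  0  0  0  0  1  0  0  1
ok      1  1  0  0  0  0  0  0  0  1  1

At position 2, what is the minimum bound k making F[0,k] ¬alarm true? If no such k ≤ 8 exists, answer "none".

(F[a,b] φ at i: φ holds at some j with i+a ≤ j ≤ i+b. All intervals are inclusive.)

Scan j = 2,3,… for ¬alarm:
  j=2: holds
First hit at j=2, so smallest k = 2-2 = 0.

0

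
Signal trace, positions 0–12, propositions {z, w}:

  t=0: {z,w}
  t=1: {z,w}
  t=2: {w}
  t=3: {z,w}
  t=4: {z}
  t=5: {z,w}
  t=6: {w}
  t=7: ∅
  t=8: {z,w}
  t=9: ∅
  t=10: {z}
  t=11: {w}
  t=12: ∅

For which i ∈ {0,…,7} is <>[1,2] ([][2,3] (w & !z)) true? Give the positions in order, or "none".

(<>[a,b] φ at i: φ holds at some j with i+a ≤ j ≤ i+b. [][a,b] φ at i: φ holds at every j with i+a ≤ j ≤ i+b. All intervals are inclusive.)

none

Evaluate at each i in [0,7]:
  i=0: ✗ (none in [1,2])
  i=1: ✗ (none in [2,3])
  i=2: ✗ (none in [3,4])
  i=3: ✗ (none in [4,5])
  i=4: ✗ (none in [5,6])
  i=5: ✗ (none in [6,7])
  i=6: ✗ (none in [7,8])
  i=7: ✗ (none in [8,9])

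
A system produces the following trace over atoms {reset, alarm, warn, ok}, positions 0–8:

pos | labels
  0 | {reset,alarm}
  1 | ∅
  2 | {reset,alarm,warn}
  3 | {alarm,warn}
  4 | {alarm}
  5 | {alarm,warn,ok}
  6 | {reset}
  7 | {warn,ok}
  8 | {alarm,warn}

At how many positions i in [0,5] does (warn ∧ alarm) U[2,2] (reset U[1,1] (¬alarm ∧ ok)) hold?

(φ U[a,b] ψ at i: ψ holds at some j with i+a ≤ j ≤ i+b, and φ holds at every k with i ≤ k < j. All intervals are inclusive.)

0

Evaluate at each i in [0,5]:
  i=0: ✗ (no rhs in [2,2])
  i=1: ✗ (no rhs in [3,3])
  i=2: ✗ (no rhs in [4,4])
  i=3: ✗ (no rhs in [5,5])
  i=4: ✗ (lhs fails at k=4 before rhs at j=6)
  i=5: ✗ (no rhs in [7,7])
Positions where it holds: {} → 0.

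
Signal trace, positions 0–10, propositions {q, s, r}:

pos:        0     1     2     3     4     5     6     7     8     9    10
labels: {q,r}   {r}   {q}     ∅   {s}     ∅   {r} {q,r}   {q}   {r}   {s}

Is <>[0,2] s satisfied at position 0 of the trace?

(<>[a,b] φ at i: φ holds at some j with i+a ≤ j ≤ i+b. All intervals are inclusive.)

Check s at each j in [0,2]:
  j=0: false
  j=1: false
  j=2: false
No position in the window satisfies it → formula fails.

No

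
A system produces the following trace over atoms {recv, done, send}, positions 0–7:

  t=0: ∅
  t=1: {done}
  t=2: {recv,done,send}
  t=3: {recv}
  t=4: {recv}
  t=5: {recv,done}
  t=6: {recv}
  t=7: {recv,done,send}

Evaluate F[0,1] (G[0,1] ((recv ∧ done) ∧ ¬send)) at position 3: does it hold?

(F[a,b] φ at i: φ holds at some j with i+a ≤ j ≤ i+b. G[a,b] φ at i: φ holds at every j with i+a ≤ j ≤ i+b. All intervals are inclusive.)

Does not hold

Check G[0,1] ((recv ∧ done) ∧ ¬send) at each j in [3,4]:
  j=3: fails at 3
  j=4: fails at 4
No position in the window satisfies it → formula fails.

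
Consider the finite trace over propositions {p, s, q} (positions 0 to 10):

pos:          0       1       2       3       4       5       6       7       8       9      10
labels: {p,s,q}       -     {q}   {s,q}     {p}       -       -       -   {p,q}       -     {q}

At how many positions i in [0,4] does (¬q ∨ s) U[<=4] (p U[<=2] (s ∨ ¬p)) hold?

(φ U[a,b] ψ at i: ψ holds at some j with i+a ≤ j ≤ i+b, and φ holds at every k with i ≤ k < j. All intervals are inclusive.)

5

Evaluate at each i in [0,4]:
  i=0: ✓ (rhs at j=0)
  i=1: ✓ (rhs at j=1)
  i=2: ✓ (rhs at j=2)
  i=3: ✓ (rhs at j=3)
  i=4: ✓ (rhs at j=4)
Positions where it holds: {0, 1, 2, 3, 4} → 5.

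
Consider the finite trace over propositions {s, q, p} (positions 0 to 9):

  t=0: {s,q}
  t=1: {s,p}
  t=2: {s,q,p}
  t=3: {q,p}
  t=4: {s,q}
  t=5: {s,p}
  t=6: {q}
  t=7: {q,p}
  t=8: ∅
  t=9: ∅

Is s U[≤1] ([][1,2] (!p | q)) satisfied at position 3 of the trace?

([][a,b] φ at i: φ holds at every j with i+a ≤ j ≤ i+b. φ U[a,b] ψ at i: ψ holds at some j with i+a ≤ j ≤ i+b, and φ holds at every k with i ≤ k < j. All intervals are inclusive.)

Need some j in [3,4] with [][1,2] (!p | q), and s at every k in [3,j-1].
  j=3: [][1,2] (!p | q) — fails at 5.
  j=4: [][1,2] (!p | q) — fails at 5.
No j in the window works → until fails.

False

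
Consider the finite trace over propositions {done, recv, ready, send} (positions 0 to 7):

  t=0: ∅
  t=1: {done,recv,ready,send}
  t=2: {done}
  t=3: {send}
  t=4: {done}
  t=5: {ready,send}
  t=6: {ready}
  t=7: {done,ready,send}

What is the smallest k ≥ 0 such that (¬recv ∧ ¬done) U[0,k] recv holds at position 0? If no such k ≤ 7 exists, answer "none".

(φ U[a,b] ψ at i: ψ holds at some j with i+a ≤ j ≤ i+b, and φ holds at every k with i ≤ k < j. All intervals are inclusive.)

1

Need earliest j ≥ 0 with recv, and (¬recv ∧ ¬done) at every k in [0,j-1].
  j=0: rhs fails.
  j=1: rhs holds; lhs holds on [0,0]. k = 1.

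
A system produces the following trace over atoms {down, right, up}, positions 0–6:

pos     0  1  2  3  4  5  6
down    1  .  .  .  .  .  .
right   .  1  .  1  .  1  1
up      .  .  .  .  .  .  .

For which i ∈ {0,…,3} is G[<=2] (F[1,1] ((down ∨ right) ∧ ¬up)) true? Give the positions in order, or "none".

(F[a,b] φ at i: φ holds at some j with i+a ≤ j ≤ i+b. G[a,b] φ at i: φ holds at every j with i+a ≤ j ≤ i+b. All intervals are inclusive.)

none

Evaluate at each i in [0,3]:
  i=0: ✗ (fails at j=1)
  i=1: ✗ (fails at j=1)
  i=2: ✗ (fails at j=3)
  i=3: ✗ (fails at j=3)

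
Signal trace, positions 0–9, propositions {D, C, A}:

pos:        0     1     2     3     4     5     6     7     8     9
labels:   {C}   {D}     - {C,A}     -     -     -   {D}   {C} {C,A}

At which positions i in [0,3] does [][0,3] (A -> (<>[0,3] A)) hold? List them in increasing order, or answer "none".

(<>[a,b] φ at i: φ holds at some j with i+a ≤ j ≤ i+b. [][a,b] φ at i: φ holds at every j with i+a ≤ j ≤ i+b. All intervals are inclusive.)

Evaluate at each i in [0,3]:
  i=0: ✓ (all of [0,3])
  i=1: ✓ (all of [1,4])
  i=2: ✓ (all of [2,5])
  i=3: ✓ (all of [3,6])

0, 1, 2, 3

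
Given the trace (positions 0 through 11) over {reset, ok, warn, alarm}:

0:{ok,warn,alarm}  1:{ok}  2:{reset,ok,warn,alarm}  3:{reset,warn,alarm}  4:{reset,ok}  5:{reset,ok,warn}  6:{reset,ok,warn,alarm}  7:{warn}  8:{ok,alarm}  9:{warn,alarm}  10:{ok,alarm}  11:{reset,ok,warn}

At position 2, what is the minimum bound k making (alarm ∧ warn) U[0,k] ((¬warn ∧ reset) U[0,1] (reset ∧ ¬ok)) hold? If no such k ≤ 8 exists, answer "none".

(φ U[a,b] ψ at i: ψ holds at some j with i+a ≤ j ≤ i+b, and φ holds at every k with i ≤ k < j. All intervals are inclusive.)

Need earliest j ≥ 2 with ((¬warn ∧ reset) U[0,1] (reset ∧ ¬ok)), and (alarm ∧ warn) at every k in [2,j-1].
  j=2: rhs fails.
  j=3: rhs holds; lhs holds on [2,2]. k = 1.

1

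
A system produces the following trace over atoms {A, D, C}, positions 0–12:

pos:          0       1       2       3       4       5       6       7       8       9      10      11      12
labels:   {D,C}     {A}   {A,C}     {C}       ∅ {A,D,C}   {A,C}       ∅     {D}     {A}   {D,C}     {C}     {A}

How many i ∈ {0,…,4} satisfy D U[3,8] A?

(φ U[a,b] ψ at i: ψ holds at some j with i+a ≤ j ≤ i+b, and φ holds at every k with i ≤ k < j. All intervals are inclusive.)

Evaluate at each i in [0,4]:
  i=0: ✗ (lhs fails at k=1 before rhs at j=5)
  i=1: ✗ (lhs fails at k=1 before rhs at j=5)
  i=2: ✗ (lhs fails at k=2 before rhs at j=5)
  i=3: ✗ (lhs fails at k=3 before rhs at j=6)
  i=4: ✗ (lhs fails at k=4 before rhs at j=9)
Positions where it holds: {} → 0.

0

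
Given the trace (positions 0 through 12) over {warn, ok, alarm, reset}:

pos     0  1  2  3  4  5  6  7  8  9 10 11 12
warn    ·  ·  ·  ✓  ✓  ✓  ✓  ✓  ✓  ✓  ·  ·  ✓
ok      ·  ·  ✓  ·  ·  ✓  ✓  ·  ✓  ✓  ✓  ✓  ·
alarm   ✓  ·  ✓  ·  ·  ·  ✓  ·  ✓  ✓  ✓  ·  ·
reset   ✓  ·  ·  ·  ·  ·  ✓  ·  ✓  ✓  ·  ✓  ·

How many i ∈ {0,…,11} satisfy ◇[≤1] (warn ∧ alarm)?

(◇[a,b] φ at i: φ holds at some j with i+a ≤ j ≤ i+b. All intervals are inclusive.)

5

Evaluate at each i in [0,11]:
  i=0: ✗ (none in [0,1])
  i=1: ✗ (none in [1,2])
  i=2: ✗ (none in [2,3])
  i=3: ✗ (none in [3,4])
  i=4: ✗ (none in [4,5])
  i=5: ✓ (witness j=6)
  i=6: ✓ (witness j=6)
  i=7: ✓ (witness j=8)
  i=8: ✓ (witness j=8)
  i=9: ✓ (witness j=9)
  i=10: ✗ (none in [10,11])
  i=11: ✗ (none in [11,12])
Positions where it holds: {5, 6, 7, 8, 9} → 5.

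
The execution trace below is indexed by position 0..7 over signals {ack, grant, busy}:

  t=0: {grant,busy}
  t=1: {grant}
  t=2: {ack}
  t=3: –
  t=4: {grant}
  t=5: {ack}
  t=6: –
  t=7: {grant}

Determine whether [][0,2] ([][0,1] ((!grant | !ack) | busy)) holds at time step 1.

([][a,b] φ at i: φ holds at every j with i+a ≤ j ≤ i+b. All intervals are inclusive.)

True

Check [][0,1] ((!grant | !ack) | busy) at every j in [1,3]:
  j=1: holds on [1,2]
  j=2: holds on [2,3]
  j=3: holds on [3,4]
All positions satisfy it → formula holds.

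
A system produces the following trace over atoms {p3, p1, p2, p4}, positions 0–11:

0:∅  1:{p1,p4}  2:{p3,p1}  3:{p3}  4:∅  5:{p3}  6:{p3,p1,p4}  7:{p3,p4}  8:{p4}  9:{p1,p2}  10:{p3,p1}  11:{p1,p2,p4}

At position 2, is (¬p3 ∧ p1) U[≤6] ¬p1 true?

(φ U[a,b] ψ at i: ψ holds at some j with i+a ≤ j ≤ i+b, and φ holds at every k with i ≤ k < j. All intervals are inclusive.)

Need some j in [2,8] with ¬p1, and (¬p3 ∧ p1) at every k in [2,j-1].
  j=2: ¬p1 false.
  j=3: ¬p1 holds, but (¬p3 ∧ p1) fails at k=2 → not this j.
  j=4: ¬p1 holds, but (¬p3 ∧ p1) fails at k=2 → not this j.
  j=5: ¬p1 holds, but (¬p3 ∧ p1) fails at k=2 → not this j.
  j=6: ¬p1 false.
  j=7: ¬p1 holds, but (¬p3 ∧ p1) fails at k=2 → not this j.
  j=8: ¬p1 holds, but (¬p3 ∧ p1) fails at k=2 → not this j.
No j in the window works → until fails.

Does not hold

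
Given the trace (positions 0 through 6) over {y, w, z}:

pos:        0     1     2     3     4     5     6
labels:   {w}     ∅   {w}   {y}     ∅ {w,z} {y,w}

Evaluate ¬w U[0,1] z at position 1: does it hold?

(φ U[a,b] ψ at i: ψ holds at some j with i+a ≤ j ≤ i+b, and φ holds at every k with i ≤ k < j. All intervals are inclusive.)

Need some j in [1,2] with z, and ¬w at every k in [1,j-1].
  j=1: z false.
  j=2: z false.
No j in the window works → until fails.

False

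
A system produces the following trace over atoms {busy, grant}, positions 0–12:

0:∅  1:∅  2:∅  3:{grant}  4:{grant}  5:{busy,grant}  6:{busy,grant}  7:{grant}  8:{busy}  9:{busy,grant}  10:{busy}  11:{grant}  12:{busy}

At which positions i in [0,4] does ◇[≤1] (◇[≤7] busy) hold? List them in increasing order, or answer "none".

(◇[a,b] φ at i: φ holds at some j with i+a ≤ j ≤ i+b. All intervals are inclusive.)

0, 1, 2, 3, 4

Evaluate at each i in [0,4]:
  i=0: ✓ (witness j=0)
  i=1: ✓ (witness j=1)
  i=2: ✓ (witness j=2)
  i=3: ✓ (witness j=3)
  i=4: ✓ (witness j=4)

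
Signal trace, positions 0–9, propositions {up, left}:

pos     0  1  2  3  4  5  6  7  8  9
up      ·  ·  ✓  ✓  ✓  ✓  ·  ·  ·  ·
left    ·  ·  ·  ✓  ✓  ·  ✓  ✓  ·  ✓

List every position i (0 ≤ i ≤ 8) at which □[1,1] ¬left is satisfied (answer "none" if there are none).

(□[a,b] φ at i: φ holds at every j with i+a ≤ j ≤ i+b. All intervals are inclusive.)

Evaluate at each i in [0,8]:
  i=0: ✓ (all of [1,1])
  i=1: ✓ (all of [2,2])
  i=2: ✗ (fails at j=3)
  i=3: ✗ (fails at j=4)
  i=4: ✓ (all of [5,5])
  i=5: ✗ (fails at j=6)
  i=6: ✗ (fails at j=7)
  i=7: ✓ (all of [8,8])
  i=8: ✗ (fails at j=9)

0, 1, 4, 7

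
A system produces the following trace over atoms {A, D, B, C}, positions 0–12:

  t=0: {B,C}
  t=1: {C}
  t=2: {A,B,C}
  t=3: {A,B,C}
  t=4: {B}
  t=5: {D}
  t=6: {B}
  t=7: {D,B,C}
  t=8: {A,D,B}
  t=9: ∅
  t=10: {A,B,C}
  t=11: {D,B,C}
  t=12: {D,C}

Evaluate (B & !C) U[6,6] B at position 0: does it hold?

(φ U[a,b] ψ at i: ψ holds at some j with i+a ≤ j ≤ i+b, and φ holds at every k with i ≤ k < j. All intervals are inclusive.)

Need some j in [6,6] with B, and (B & !C) at every k in [0,j-1].
  j=6: B holds, but (B & !C) fails at k=0 → not this j.
No j in the window works → until fails.

No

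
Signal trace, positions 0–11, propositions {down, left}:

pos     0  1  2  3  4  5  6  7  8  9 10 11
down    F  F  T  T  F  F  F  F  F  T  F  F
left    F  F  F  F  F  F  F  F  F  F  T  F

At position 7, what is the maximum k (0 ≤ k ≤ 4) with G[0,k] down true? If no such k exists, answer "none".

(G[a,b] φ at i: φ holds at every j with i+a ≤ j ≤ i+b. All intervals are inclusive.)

none

down must hold from j=7 onward; find where it first fails.
  j=7: fails → no k works.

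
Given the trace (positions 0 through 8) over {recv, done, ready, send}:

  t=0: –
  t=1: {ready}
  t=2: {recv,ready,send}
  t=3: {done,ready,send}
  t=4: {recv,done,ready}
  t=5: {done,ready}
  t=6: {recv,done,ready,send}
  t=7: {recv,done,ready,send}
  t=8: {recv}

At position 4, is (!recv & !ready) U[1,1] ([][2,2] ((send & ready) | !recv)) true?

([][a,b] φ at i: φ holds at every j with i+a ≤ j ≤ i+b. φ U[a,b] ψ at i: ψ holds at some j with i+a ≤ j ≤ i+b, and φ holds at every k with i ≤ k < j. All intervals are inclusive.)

Need some j in [5,5] with [][2,2] ((send & ready) | !recv), and (!recv & !ready) at every k in [4,j-1].
  j=5: [][2,2] ((send & ready) | !recv) holds, but (!recv & !ready) fails at k=4 → not this j.
No j in the window works → until fails.

No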